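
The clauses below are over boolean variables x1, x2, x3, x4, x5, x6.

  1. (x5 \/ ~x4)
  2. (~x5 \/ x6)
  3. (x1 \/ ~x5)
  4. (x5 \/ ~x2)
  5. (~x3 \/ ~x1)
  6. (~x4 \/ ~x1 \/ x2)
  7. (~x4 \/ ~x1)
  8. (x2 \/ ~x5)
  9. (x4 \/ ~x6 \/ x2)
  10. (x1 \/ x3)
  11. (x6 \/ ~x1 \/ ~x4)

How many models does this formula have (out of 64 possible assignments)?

3

Satisfying assignments:
  x1=0 x2=0 x3=1 x4=0 x5=0 x6=0
  x1=1 x2=0 x3=0 x4=0 x5=0 x6=0
  x1=1 x2=1 x3=0 x4=0 x5=1 x6=1
Count: 3.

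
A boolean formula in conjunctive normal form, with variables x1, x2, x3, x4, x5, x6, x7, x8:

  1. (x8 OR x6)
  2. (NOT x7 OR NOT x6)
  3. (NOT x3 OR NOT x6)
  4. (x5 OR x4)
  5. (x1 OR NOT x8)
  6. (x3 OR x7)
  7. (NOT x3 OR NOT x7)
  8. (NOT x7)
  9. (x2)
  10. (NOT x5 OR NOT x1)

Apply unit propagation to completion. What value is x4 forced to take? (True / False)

(NOT x7) stands alone — x7 = False.
(x3 OR x7): since x7 = False, the clause reduces to (x3). x3 = True.
From (NOT x6 OR NOT x3) and x3 = True: x6 = False.
From (x8 OR x6) and x6 = False: x8 = True.
In (x1 OR NOT x8), NOT x8 is now false; x1 must hold, so x1 = True.
Unit clause (x2) sets x2 = True.
In (NOT x5 OR NOT x1), NOT x1 is now false; NOT x5 must hold, so x5 = False.
From (x4 OR x5) and x5 = False: x4 = True.

True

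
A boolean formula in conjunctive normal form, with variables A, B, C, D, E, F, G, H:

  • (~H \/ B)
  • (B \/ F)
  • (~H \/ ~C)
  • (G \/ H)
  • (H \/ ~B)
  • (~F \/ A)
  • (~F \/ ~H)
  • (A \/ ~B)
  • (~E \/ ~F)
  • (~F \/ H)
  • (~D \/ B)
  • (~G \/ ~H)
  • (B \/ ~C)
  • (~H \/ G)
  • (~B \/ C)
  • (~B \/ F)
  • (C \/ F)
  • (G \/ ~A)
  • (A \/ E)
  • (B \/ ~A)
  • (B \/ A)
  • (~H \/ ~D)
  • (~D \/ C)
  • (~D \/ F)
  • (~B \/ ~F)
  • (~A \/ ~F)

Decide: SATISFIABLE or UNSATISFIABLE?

UNSATISFIABLE

B = True:
  propagation gives H=True, C=False; an empty clause results — contradiction.
B = False:
  propagation gives H=False, F=True; an empty clause results — contradiction.
Every branch closes, so no satisfying assignment exists.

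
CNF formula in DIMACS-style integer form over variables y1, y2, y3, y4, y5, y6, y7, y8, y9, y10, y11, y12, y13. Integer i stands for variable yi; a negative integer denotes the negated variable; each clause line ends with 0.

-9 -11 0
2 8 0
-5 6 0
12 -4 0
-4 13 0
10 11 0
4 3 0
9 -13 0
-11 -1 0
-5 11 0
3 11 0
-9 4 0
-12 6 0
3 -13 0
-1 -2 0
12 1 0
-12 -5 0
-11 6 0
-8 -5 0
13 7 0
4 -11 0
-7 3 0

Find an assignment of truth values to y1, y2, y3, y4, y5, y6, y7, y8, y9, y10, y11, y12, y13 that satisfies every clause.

y1 = False, y2 = True, y3 = True, y4 = False, y5 = False, y6 = True, y7 = True, y8 = False, y9 = False, y10 = True, y11 = False, y12 = True, y13 = False

y3 occurs only positively in the remaining clauses — set y3 = True.
y5 occurs only negated in the remaining clauses — set y5 = False.
Set y1 = False and propagate.
  then y12 is forced to True.
  then y6 is forced to True.
Set y2 = True and propagate.
The remaining clauses are satisfied by y4 = False, y7 = True, y8 = False, y9 = False, y10 = True, y11 = False, y13 = False.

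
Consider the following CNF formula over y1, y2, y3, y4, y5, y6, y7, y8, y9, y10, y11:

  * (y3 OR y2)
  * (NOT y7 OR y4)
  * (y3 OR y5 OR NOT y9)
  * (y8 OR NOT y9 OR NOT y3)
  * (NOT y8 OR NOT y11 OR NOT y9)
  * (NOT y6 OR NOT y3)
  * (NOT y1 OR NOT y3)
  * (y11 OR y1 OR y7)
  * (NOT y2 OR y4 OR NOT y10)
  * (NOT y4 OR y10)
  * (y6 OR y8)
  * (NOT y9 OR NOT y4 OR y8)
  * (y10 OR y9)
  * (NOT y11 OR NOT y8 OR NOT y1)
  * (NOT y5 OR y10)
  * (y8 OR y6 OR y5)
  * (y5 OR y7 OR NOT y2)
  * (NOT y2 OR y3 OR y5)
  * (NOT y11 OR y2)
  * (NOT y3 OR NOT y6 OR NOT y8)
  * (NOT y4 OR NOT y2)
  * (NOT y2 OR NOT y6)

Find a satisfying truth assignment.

y1 = 0, y2 = 0, y3 = 1, y4 = 1, y5 = 0, y6 = 0, y7 = 1, y8 = 1, y9 = 1, y10 = 1, y11 = 0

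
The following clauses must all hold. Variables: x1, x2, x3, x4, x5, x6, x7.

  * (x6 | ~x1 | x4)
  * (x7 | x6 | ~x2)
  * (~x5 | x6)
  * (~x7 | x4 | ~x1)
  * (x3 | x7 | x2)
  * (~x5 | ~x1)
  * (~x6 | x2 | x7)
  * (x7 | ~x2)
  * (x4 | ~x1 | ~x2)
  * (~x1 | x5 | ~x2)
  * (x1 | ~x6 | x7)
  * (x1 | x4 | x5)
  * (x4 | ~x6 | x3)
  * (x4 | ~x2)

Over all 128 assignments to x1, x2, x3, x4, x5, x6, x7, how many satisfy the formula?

19

Split on x1, then x2.
  x1=1, x2=1: a clause becomes empty — 0.
  x1=1, x2=0: 5 of the 32 assignments to (x3,x4,x5,x6,x7) work.
  x1=0, x2=1: x3 free; 3 ways for (x4,x5,x6,x7) × 2^1 = 6.
  x1=0, x2=0: 8 of the 32 assignments to (x3,x4,x5,x6,x7) work.
Total: 0 + 5 + 6 + 8 = 19.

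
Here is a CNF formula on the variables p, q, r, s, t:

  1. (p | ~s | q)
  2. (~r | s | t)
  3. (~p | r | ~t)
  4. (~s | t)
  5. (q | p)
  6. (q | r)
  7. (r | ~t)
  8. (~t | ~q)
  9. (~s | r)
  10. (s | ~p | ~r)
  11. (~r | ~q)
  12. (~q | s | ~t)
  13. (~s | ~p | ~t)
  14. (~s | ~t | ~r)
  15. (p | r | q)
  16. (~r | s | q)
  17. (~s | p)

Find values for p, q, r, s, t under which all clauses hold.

Set p = True and propagate.
Branch on q: take q = True.
  then t is forced to False.
  then s is forced to False.
  then r is forced to False.
Every clause has at least one true literal under this assignment.
Check each clause:
  1. (q | ~s | p) — p is true.
  2. (t | s | ~r) — ~r is true.
  3. (~t | ~p | r) — ~t is true.
  4. (t | ~s) — ~s is true.
  5. (p | q) — p is true.
  6. (r | q) — q is true.
  7. (~t | r) — ~t is true.
  8. (~t | ~q) — ~t is true.
  9. (~s | r) — ~s is true.
  10. (~p | s | ~r) — ~r is true.
  11. (~q | ~r) — ~r is true.
  12. (~q | s | ~t) — ~t is true.
  13. (~t | ~p | ~s) — ~t is true.
  14. (~t | ~r | ~s) — ~t is true.
  15. (r | q | p) — p is true.
  16. (~r | s | q) — q is true.
  17. (p | ~s) — p is true.

p=True  q=True  r=False  s=False  t=False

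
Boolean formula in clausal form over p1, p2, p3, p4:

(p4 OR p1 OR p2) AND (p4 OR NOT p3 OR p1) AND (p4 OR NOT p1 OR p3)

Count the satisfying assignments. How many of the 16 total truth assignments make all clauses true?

11

Split on p1, then p4.
  p1=T, p4=T: remaining (p2,p3) ∈ {(F,F); (F,T); (T,F); (T,T)} — 4.
  p1=T, p4=F: remaining (p2,p3) ∈ {(F,T); (T,T)} — 2.
  p1=F, p4=T: remaining (p2,p3) ∈ {(F,F); (F,T); (T,F); (T,T)} — 4.
  p1=F, p4=F: remaining (p2,p3) ∈ {(T,F)} — 1.
Total: 4 + 2 + 4 + 1 = 11.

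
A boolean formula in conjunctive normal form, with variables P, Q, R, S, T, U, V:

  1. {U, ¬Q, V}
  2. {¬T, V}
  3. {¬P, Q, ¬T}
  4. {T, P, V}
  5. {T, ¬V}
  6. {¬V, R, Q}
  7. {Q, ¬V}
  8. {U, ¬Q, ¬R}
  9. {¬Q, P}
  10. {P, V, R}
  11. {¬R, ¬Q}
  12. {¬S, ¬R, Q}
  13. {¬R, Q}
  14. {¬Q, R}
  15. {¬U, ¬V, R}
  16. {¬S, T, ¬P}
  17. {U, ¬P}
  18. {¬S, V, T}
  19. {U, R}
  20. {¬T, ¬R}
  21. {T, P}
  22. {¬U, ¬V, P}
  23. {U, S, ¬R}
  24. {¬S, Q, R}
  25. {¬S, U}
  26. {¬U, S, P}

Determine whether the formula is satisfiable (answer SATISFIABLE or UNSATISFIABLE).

Branch on P: take P = True.
  then U is forced to True.
Set Q = False and propagate.
  then T is forced to False.
  then V is forced to False.
  then R is forced to False.
  then S is forced to False.
So P = True, Q = False, R = False, S = False, T = False, U = True, V = False is a satisfying assignment.

SATISFIABLE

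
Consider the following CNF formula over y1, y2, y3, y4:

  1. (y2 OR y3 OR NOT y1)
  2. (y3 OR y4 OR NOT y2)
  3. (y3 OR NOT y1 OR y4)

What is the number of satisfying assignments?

Split on y3, then y1.
  y3=T, y1=T: remaining (y2,y4) ∈ {(F,F); (F,T); (T,F); (T,T)} — 4.
  y3=T, y1=F: remaining (y2,y4) ∈ {(F,F); (F,T); (T,F); (T,T)} — 4.
  y3=F, y1=T: remaining (y2,y4) ∈ {(T,T)} — 1.
  y3=F, y1=F: remaining (y2,y4) ∈ {(F,F); (F,T); (T,T)} — 3.
Total: 4 + 4 + 1 + 3 = 12.

12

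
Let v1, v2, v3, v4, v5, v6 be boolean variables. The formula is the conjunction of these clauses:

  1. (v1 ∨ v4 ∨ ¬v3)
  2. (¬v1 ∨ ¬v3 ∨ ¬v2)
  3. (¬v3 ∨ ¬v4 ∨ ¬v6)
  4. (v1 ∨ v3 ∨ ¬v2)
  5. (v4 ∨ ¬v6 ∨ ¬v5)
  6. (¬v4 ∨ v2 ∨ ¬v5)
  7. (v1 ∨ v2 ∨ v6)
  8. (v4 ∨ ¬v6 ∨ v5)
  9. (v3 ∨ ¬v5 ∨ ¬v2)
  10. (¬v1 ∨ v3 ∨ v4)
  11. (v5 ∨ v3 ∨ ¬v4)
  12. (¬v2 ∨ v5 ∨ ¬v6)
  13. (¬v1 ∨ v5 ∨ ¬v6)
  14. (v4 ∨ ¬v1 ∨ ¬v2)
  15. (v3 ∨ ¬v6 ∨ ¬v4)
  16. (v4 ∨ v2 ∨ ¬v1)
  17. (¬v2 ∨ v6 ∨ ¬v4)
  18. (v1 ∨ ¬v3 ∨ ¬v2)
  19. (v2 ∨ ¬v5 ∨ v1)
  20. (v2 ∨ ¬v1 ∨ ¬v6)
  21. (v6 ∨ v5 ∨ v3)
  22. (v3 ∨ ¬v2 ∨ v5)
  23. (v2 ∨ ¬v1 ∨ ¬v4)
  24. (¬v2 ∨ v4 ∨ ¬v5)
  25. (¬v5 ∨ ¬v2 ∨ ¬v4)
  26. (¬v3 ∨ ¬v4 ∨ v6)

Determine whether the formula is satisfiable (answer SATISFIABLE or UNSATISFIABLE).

v2 = True:
  v3 = True:
    propagation gives v1=False; an empty clause results — contradiction.
  v3 = False:
    propagation gives v1=True, v5=False; an empty clause results — contradiction.
v2 = False:
  v4 = True:
    propagation gives v5=False, v3=True, v6=False; an empty clause results — contradiction.
  v4 = False:
    propagation gives v1=False, v3=False, v6=True, v5=False; an empty clause results — contradiction.
Every branch closes, so no satisfying assignment exists.

UNSATISFIABLE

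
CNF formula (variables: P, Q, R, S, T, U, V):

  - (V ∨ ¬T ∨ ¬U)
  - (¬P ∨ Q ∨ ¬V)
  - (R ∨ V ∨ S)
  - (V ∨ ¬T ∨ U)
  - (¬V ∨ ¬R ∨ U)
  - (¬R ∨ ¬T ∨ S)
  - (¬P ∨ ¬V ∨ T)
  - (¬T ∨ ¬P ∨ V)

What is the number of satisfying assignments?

51

Split on V, then T.
  V=1, T=1: 15 of the 32 assignments to (P,Q,R,S,U) work.
  V=1, T=0: Q, S free; 3 ways for (P,R,U) × 2^2 = 12.
  V=0, T=1: a clause becomes empty — 0.
  V=0, T=0: P, Q, U free; 3 ways for (R,S) × 2^3 = 24.
Total: 15 + 12 + 0 + 24 = 51.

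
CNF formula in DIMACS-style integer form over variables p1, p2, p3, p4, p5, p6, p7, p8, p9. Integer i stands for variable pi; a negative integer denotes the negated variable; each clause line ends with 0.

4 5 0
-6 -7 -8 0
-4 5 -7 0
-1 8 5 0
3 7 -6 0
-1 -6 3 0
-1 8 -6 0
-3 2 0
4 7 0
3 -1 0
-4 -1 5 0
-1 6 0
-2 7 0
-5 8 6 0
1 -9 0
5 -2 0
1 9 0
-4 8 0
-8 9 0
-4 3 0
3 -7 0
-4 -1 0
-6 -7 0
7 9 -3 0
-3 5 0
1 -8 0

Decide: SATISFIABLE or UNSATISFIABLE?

UNSATISFIABLE

p1 = True:
  propagation gives p3=True, p2=True, p6=True, p8=True; an empty clause results — contradiction.
p1 = False:
  propagation gives p9=False; an empty clause results — contradiction.
Every branch closes, so no satisfying assignment exists.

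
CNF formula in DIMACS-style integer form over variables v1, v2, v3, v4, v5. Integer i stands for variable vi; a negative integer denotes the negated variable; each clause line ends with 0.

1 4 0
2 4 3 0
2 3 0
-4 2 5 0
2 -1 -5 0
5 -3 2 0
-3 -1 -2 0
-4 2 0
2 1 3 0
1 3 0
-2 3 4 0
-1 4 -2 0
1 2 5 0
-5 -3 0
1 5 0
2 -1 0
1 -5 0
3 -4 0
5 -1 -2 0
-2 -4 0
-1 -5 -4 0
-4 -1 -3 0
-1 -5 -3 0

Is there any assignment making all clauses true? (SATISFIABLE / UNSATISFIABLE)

v1 = True:
  propagation gives v2=True, v3=False, v4=True; an empty clause results — contradiction.
v1 = False:
  propagation gives v4=True, v2=True; an empty clause results — contradiction.
Every branch closes, so no satisfying assignment exists.

UNSATISFIABLE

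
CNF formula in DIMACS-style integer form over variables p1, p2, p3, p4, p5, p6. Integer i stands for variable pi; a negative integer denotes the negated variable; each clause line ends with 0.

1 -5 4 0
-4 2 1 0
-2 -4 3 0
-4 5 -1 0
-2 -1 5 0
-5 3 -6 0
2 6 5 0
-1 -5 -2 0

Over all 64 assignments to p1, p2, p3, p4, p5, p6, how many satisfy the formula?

Case analysis on p5 and p1:
  p5=1, p1=1: p4 free; 3 ways for (p2,p3,p6) × 2^1 = 6.
  p5=1, p1=0: remaining (p2,p3,p4,p6) ∈ {(1,1,1,0); (1,1,1,1)} — 2.
  p5=0, p1=1: remaining (p2,p3,p4,p6) ∈ {(0,0,0,1); (0,1,0,1)} — 2.
  p5=0, p1=0: 8 of the 16 assignments to (p2,p3,p4,p6) work.
Total: 6 + 2 + 2 + 8 = 18.

18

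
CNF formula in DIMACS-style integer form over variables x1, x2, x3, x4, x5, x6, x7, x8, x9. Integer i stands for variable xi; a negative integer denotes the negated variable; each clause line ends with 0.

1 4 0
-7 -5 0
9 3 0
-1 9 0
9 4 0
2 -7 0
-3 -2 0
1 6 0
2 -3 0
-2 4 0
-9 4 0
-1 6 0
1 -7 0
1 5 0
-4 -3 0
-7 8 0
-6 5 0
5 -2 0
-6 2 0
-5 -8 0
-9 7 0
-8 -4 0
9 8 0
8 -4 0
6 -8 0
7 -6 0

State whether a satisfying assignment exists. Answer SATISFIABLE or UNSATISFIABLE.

x4 = True:
  propagation gives x3=False, x9=True, x7=True, x5=False; an empty clause results — contradiction.
x4 = False:
  propagation gives x1=True, x9=True; an empty clause results — contradiction.
Every branch closes, so no satisfying assignment exists.

UNSATISFIABLE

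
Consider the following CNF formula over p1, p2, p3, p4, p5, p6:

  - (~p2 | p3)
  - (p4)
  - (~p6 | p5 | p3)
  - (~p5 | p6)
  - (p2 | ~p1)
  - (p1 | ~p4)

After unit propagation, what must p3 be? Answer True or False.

True

Unit clause (p4) sets p4 = True.
(~p4 | p1) with p4 = True leaves only p1, so p1 = True.
From (~p1 | p2) and p1 = True: p2 = True.
(~p2 | p3): since p2 = True, the clause reduces to (p3). p3 = True.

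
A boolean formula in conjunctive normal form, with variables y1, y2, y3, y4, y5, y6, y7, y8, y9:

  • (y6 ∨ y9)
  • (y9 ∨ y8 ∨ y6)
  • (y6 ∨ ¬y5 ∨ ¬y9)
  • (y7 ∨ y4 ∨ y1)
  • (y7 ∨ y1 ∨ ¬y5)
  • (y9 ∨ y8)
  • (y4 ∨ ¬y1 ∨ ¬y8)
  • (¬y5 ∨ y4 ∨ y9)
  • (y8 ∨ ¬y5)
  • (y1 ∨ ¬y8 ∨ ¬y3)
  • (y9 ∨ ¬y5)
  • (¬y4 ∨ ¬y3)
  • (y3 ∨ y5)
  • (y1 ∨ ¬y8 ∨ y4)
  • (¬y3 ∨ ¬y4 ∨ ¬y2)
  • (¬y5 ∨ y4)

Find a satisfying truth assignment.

y1=False, y2=False, y3=True, y4=False, y5=False, y6=False, y7=True, y8=False, y9=True

Pure literal: y2 appears only negated; assign y2 = False.
y7 occurs only positively in the remaining clauses — set y7 = True.
Branch on y1: take y1 = False.
Branch on y3: take y3 = True.
  then y8 is forced to False.
  then y9 is forced to True.
  then y5 is forced to False.
  then y4 is forced to False.
y6 is now unconstrained; take y6 = False.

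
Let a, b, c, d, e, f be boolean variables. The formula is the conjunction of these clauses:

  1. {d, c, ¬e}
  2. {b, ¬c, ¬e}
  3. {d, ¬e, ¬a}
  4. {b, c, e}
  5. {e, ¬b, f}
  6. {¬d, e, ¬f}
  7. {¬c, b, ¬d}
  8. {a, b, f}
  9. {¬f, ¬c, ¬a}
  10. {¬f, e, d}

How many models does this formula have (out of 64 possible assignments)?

13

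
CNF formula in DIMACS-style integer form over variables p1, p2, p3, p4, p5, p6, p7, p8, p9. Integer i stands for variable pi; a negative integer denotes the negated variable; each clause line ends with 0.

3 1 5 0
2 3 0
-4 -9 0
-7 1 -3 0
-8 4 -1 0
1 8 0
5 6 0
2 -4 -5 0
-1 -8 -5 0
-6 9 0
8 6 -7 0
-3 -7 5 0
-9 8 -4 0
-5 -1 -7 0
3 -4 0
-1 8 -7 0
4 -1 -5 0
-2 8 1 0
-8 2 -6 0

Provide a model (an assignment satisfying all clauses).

p1 = F  p2 = T  p3 = F  p4 = F  p5 = T  p6 = F  p7 = T  p8 = T  p9 = F

Try p1 = False.
  then p8 is forced to True.
Branch on p2: take p2 = True.
The remaining clauses are satisfied by p3 = False, p4 = False, p5 = True, p6 = False, p7 = True, p9 = False.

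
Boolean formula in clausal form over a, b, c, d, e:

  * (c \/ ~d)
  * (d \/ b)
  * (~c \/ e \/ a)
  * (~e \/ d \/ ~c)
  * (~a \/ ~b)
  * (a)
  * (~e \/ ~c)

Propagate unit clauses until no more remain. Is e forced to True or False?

(a) is a unit clause: a = True.
(~b \/ ~a): since a = True, the clause reduces to (~b). b = False.
In (d \/ b), b is now false; d must hold, so d = True.
(c \/ ~d): since d = True, the clause reduces to (c). c = True.
(~e \/ ~c) with c = True leaves only ~e, so e = False.

False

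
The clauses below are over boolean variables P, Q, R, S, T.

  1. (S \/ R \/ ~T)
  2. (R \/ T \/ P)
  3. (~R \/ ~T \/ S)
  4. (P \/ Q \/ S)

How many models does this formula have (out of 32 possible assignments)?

Split on R, then S.
  R=1, S=1: P, Q, T free → 2^3 = 8.
  R=1, S=0: remaining (P,Q,T) ∈ {(0,1,0); (1,0,0); (1,1,0)} — 3.
  R=0, S=1: Q free; 3 ways for (P,T) × 2^1 = 6.
  R=0, S=0: remaining (P,Q,T) ∈ {(1,0,0); (1,1,0)} — 2.
Total: 8 + 3 + 6 + 2 = 19.

19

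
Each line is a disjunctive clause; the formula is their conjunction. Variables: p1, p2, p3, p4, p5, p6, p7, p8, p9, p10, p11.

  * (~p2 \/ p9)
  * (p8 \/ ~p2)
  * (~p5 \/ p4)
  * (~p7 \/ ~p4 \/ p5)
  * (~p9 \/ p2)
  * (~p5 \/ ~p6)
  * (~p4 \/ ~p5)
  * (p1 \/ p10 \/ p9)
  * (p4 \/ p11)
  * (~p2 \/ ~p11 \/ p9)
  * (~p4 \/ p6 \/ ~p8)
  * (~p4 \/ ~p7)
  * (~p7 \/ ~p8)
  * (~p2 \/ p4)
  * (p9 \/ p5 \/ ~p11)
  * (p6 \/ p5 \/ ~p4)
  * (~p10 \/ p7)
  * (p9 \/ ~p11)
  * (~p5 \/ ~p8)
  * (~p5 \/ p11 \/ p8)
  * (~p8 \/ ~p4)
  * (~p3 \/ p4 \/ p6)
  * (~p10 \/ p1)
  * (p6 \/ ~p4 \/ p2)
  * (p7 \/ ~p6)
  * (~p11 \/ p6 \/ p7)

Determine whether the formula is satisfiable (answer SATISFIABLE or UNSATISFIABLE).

UNSATISFIABLE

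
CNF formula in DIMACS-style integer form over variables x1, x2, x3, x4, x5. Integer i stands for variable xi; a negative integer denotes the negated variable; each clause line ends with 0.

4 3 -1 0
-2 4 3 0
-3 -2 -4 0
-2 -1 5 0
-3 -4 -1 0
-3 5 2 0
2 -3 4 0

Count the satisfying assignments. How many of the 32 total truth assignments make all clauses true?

13

Split on x3, then x2.
  x3=1, x2=1: remaining (x1,x4,x5) ∈ {(0,0,0); (0,0,1); (1,0,1)} — 3.
  x3=1, x2=0: remaining (x1,x4,x5) ∈ {(0,1,1)} — 1.
  x3=0, x2=1: remaining (x1,x4,x5) ∈ {(0,1,0); (0,1,1); (1,1,1)} — 3.
  x3=0, x2=0: x5 free; 3 ways for (x1,x4) × 2^1 = 6.
Total: 3 + 1 + 3 + 6 = 13.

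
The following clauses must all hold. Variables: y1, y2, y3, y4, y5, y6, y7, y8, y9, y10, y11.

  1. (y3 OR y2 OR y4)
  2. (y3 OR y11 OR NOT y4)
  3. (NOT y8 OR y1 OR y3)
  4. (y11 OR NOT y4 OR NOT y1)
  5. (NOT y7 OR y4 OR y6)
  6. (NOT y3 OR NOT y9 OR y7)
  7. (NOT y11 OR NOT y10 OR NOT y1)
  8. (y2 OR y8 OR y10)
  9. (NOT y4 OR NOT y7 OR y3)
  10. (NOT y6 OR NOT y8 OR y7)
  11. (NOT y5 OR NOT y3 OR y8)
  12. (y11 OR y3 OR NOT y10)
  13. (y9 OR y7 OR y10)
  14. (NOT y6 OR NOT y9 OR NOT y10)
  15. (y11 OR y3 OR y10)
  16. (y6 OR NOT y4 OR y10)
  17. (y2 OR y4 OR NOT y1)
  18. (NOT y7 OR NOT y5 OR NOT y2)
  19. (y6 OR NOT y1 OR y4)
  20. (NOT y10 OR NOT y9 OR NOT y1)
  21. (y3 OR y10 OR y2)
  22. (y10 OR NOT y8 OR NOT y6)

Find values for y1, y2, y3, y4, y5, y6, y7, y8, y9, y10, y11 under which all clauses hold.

y1=False, y2=True, y3=True, y4=False, y5=False, y6=True, y7=True, y8=False, y9=False, y10=True, y11=True

Pure literal: y5 appears only negated; assign y5 = False.
Set y1 = False and propagate.
Set y2 = True and propagate.
Set y3 = True and propagate.
The remaining clauses are satisfied by y4 = False, y6 = True, y7 = True, y8 = False, y9 = False, y10 = True, y11 = True.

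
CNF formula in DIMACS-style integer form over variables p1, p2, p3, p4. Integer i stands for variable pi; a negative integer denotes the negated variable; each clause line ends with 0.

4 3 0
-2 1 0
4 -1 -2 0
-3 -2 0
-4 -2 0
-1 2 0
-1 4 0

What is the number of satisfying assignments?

3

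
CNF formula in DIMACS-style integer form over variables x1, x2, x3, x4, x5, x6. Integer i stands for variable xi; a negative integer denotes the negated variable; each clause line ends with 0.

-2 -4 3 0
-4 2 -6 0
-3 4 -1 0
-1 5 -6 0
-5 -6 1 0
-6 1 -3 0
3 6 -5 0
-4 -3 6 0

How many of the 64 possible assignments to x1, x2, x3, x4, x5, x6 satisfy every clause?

Split on x6, then x3.
  x6=1, x3=1: remaining (x1,x2,x4,x5) ∈ {(1,1,1,1)} — 1.
  x6=1, x3=0: remaining (x1,x2,x4,x5) ∈ {(0,0,0,0); (0,1,0,0); (1,0,0,1); (1,1,0,1)} — 4.
  x6=0, x3=1: remaining (x1,x2,x4,x5) ∈ {(0,0,0,0); (0,0,0,1); (0,1,0,0); (0,1,0,1)} — 4.
  x6=0, x3=0: x1 free; 3 ways for (x2,x4,x5) × 2^1 = 6.
Total: 1 + 4 + 4 + 6 = 15.

15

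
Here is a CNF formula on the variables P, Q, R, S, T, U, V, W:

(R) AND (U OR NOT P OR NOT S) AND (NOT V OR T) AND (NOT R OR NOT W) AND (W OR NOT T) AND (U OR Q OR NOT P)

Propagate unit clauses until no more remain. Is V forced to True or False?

(R) is a unit clause: R = True.
In (NOT R OR NOT W), NOT R is now false; NOT W must hold, so W = False.
(NOT T OR W) with W = False leaves only NOT T, so T = False.
From (T OR NOT V) and T = False: V = False.

False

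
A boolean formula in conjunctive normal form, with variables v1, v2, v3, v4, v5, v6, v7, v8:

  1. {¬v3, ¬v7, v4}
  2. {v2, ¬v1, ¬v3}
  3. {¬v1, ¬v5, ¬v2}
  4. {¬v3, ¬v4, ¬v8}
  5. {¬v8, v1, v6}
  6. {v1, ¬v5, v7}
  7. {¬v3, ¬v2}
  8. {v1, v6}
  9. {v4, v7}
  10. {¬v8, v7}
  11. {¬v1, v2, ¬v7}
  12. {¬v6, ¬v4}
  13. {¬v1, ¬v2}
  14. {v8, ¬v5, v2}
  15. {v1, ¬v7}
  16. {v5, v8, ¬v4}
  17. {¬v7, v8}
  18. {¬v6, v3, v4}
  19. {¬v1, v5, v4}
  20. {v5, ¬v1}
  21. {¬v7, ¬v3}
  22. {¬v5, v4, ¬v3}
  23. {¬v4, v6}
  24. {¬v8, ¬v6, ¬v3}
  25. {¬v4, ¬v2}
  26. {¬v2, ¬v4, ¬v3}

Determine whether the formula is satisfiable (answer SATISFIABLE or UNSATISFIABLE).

v4 = True:
  propagation gives v6=False; an empty clause results — contradiction.
v4 = False:
  propagation gives v7=True, v3=False, v1=True, v2=True; an empty clause results — contradiction.
Every branch closes, so no satisfying assignment exists.

UNSATISFIABLE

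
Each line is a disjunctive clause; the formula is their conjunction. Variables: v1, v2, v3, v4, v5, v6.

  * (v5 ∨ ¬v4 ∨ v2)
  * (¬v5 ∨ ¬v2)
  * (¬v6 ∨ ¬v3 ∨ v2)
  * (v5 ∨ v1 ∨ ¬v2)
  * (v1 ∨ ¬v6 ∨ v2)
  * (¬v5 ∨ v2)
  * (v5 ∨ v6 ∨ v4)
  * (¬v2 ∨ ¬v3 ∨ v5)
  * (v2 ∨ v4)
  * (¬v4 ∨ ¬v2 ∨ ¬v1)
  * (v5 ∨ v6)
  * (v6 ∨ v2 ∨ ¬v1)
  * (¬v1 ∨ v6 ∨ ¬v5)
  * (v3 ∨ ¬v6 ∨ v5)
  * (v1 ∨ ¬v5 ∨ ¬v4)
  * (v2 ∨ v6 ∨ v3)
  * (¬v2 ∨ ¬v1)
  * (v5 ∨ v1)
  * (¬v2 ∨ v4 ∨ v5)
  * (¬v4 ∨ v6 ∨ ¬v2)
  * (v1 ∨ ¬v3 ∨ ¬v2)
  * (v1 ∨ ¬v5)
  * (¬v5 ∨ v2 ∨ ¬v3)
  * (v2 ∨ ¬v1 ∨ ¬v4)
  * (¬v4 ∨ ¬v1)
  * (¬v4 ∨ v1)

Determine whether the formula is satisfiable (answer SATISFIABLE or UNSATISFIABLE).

UNSATISFIABLE

v2 = True:
  propagation gives v5=False, v1=True; an empty clause results — contradiction.
v2 = False:
  propagation gives v5=False, v4=False; an empty clause results — contradiction.
Every branch closes, so no satisfying assignment exists.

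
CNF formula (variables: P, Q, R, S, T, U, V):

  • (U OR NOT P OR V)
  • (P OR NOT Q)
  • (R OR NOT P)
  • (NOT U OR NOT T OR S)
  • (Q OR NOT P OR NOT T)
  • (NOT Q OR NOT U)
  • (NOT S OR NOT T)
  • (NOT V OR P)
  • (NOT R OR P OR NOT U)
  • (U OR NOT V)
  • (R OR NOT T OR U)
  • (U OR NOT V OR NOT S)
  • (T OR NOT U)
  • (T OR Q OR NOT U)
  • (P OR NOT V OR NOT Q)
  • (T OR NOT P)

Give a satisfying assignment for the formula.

P=F, Q=F, R=T, S=F, T=F, U=F, V=F

Check each clause:
  1. (V OR NOT P OR U) — NOT P is true.
  2. (NOT Q OR P) — NOT Q is true.
  3. (R OR NOT P) — R is true.
  4. (NOT U OR NOT T OR S) — NOT U is true.
  5. (Q OR NOT T OR NOT P) — NOT T is true.
  6. (NOT U OR NOT Q) — NOT U is true.
  7. (NOT T OR NOT S) — NOT T is true.
  8. (P OR NOT V) — NOT V is true.
  9. (NOT R OR P OR NOT U) — NOT U is true.
  10. (NOT V OR U) — NOT V is true.
  11. (R OR U OR NOT T) — R is true.
  12. (U OR NOT S OR NOT V) — NOT V is true.
  13. (T OR NOT U) — NOT U is true.
  14. (Q OR NOT U OR T) — NOT U is true.
  15. (NOT V OR P OR NOT Q) — NOT V is true.
  16. (NOT P OR T) — NOT P is true.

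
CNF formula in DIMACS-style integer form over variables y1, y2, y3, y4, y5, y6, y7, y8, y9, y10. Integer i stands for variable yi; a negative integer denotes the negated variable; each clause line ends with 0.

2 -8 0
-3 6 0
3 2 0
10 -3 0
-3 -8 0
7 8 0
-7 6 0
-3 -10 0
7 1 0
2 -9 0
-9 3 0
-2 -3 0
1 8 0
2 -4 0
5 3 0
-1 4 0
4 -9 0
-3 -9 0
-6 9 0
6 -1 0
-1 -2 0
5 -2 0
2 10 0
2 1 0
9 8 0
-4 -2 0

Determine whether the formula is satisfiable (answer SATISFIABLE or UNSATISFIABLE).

UNSATISFIABLE

y2 = True:
  propagation gives y3=False, y9=False, y5=True, y6=False; an empty clause results — contradiction.
y2 = False:
  propagation gives y8=False, y3=True, y6=True, y10=True; an empty clause results — contradiction.
Every branch closes, so no satisfying assignment exists.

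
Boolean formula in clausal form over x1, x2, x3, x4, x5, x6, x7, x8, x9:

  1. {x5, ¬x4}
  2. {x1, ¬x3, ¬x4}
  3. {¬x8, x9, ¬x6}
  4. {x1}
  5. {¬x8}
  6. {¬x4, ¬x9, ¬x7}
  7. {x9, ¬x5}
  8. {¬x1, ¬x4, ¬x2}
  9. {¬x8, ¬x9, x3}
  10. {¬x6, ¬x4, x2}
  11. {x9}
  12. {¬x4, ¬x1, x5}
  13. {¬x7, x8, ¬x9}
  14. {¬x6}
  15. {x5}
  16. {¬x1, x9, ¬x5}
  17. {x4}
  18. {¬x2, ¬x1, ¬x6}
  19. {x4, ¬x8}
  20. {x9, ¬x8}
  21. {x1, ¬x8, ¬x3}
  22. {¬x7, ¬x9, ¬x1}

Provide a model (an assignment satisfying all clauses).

x1=True, x2=False, x3=False, x4=True, x5=True, x6=False, x7=False, x8=False, x9=True

Check each clause:
  1. {¬x4, x5} — x5 is true.
  2. {x1, ¬x3, ¬x4} — x1 is true.
  3. {¬x6, ¬x8, x9} — ¬x8 is true.
  4. {x1} — x1 is true.
  5. {¬x8} — ¬x8 is true.
  6. {¬x4, ¬x7, ¬x9} — ¬x7 is true.
  7. {¬x5, x9} — x9 is true.
  8. {¬x4, ¬x2, ¬x1} — ¬x2 is true.
  9. {¬x8, x3, ¬x9} — ¬x8 is true.
  10. {¬x6, ¬x4, x2} — ¬x6 is true.
  11. {x9} — x9 is true.
  12. {x5, ¬x4, ¬x1} — x5 is true.
  13. {¬x9, x8, ¬x7} — ¬x7 is true.
  14. {¬x6} — ¬x6 is true.
  15. {x5} — x5 is true.
  16. {x9, ¬x5, ¬x1} — x9 is true.
  17. {x4} — x4 is true.
  18. {¬x6, ¬x2, ¬x1} — ¬x6 is true.
  19. {x4, ¬x8} — ¬x8 is true.
  20. {x9, ¬x8} — ¬x8 is true.
  21. {¬x3, ¬x8, x1} — ¬x8 is true.
  22. {¬x7, ¬x1, ¬x9} — ¬x7 is true.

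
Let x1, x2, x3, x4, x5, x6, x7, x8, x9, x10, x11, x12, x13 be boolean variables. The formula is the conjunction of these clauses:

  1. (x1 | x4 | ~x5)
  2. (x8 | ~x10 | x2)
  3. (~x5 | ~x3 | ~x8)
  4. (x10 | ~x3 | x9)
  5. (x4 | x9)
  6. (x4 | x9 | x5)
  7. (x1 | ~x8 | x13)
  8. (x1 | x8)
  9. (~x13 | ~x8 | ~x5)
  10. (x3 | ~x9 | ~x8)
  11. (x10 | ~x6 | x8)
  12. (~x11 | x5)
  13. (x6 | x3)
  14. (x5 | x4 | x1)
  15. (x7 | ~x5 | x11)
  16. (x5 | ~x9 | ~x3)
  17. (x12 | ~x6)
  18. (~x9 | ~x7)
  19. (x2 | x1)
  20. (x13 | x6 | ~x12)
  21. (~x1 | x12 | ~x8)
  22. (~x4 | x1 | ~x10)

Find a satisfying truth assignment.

x1=T, x2=F, x3=F, x4=T, x5=T, x6=T, x7=T, x8=T, x9=F, x10=F, x11=F, x12=T, x13=F

Try x1 = True.
For the remaining variables, x2 = False, x3 = False, x4 = True, x5 = True, x6 = True, x7 = True, x8 = True, x9 = False, x10 = False, x11 = False, x12 = True, x13 = False works.
Every clause has at least one true literal under this assignment.
Check each clause:
  1. (x1 | x4 | ~x5) — x1 is true.
  2. (~x10 | x2 | x8) — x8 is true.
  3. (~x8 | ~x5 | ~x3) — ~x3 is true.
  4. (~x3 | x9 | x10) — ~x3 is true.
  5. (x4 | x9) — x4 is true.
  6. (x9 | x4 | x5) — x4 is true.
  7. (~x8 | x13 | x1) — x1 is true.
  8. (x8 | x1) — x8 is true.
  9. (~x13 | ~x5 | ~x8) — ~x13 is true.
  10. (~x9 | x3 | ~x8) — ~x9 is true.
  11. (~x6 | x8 | x10) — x8 is true.
  12. (~x11 | x5) — ~x11 is true.
  13. (x6 | x3) — x6 is true.
  14. (x1 | x4 | x5) — x1 is true.
  15. (~x5 | x11 | x7) — x7 is true.
  16. (~x9 | x5 | ~x3) — x5 is true.
  17. (x12 | ~x6) — x12 is true.
  18. (~x9 | ~x7) — ~x9 is true.
  19. (x1 | x2) — x1 is true.
  20. (~x12 | x6 | x13) — x6 is true.
  21. (~x1 | x12 | ~x8) — x12 is true.
  22. (~x10 | ~x4 | x1) — x1 is true.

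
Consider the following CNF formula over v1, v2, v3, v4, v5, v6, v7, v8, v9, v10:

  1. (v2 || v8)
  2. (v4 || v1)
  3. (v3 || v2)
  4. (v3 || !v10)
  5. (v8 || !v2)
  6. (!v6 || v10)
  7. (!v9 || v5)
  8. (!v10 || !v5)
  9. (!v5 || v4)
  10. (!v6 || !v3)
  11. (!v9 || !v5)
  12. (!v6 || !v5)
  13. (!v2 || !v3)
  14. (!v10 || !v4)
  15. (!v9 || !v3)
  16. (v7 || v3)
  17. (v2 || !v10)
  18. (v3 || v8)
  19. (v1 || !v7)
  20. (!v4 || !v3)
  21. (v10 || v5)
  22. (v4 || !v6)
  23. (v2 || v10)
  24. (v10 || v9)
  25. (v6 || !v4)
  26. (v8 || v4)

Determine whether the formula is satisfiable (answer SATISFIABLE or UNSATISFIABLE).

v3 = True:
  propagation gives v6=False, v2=False, v8=True, v9=False; an empty clause results — contradiction.
v3 = False:
  propagation gives v2=True, v10=False, v8=True, v6=False; an empty clause results — contradiction.
Every branch closes, so no satisfying assignment exists.

UNSATISFIABLE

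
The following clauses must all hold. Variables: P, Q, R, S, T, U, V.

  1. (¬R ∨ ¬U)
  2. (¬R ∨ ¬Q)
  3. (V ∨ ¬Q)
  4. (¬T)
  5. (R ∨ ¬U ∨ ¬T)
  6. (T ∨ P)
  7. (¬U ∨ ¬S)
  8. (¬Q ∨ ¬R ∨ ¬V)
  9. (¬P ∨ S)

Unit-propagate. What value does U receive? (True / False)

(¬T) is a unit clause: T = False.
In (T ∨ P), T is now false; P must hold, so P = True.
(¬P ∨ S) with P = True leaves only S, so S = True.
(¬U ∨ ¬S) with S = True leaves only ¬U, so U = False.

False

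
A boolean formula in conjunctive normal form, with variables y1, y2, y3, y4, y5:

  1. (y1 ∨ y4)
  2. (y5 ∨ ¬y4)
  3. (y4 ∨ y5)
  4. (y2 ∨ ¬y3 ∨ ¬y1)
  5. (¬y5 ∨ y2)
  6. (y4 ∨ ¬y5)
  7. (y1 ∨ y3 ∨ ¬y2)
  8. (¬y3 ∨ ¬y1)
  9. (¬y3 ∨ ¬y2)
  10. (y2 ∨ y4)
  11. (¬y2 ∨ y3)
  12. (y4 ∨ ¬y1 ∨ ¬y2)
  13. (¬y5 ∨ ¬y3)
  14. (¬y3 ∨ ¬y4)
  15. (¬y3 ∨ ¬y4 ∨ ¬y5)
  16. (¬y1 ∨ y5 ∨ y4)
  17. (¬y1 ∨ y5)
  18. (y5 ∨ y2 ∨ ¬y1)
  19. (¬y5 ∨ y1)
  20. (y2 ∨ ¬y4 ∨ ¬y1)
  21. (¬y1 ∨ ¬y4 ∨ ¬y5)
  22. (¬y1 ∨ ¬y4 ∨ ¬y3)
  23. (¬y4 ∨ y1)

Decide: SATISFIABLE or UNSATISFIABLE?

UNSATISFIABLE

y1 = True:
  propagation gives y3=False, y2=False, y5=False; an empty clause results — contradiction.
y1 = False:
  propagation gives y4=True; an empty clause results — contradiction.
Every branch closes, so no satisfying assignment exists.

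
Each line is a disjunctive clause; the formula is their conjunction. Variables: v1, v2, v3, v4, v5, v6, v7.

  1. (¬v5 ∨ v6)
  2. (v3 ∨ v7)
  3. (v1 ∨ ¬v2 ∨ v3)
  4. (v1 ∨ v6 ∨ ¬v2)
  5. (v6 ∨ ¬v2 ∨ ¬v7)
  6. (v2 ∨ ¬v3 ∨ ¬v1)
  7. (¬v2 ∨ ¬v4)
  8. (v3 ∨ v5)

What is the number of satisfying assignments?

26

Split on v2, then v3.
  v2=T, v3=T: 9 of the 32 assignments to (v1,v4,v5,v6,v7) work.
  v2=T, v3=F: remaining (v1,v4,v5,v6,v7) ∈ {(T,F,T,T,T)} — 1.
  v2=F, v3=T: v4, v7 free; 3 ways for (v1,v5,v6) × 2^2 = 12.
  v2=F, v3=F: remaining (v1,v4,v5,v6,v7) ∈ {(F,F,T,T,T); (F,T,T,T,T); (T,F,T,T,T); (T,T,T,T,T)} — 4.
Total: 9 + 1 + 12 + 4 = 26.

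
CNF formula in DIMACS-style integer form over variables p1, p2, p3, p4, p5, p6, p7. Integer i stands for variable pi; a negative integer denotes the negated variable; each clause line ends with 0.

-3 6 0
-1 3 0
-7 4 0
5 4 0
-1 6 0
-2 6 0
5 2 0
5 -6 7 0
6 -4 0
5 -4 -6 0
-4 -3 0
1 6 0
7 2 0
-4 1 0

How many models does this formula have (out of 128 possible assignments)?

3

The models are:
  p1=0 p2=1 p3=0 p4=0 p5=1 p6=1 p7=0
  p1=0 p2=1 p3=1 p4=0 p5=1 p6=1 p7=0
  p1=1 p2=1 p3=1 p4=0 p5=1 p6=1 p7=0
Count: 3.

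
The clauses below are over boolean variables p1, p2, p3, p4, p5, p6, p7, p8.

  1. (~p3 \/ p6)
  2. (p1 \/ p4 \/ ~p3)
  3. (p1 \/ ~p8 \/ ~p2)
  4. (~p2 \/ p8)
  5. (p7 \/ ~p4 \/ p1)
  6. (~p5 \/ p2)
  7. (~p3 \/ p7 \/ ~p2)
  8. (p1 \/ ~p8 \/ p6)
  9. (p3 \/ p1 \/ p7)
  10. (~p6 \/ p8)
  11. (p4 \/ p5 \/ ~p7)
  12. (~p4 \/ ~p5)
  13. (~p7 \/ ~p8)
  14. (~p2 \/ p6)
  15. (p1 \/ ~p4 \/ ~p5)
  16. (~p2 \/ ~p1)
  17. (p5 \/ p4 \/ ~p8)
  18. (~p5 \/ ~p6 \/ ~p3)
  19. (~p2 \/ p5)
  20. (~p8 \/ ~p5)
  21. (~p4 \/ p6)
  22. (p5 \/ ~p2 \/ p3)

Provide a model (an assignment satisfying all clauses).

Set p1 = True and propagate.
  then p2 is forced to False.
  then p5 is forced to False.
Try p3 = False.
The remaining clauses are satisfied by p4 = True, p6 = True, p7 = False, p8 = True.

p1=1, p2=0, p3=0, p4=1, p5=0, p6=1, p7=0, p8=1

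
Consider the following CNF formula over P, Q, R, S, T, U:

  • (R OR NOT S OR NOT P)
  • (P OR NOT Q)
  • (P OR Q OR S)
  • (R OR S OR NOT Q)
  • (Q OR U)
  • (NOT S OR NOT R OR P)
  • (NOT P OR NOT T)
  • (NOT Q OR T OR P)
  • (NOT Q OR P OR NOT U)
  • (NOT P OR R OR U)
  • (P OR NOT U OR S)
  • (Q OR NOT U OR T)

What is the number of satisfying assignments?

The models are:
  P=F Q=F R=F S=T T=T U=T
  P=T Q=T R=T S=F T=F U=F
  P=T Q=T R=T S=F T=F U=T
  P=T Q=T R=T S=T T=F U=F
  P=T Q=T R=T S=T T=F U=T
Count: 5.

5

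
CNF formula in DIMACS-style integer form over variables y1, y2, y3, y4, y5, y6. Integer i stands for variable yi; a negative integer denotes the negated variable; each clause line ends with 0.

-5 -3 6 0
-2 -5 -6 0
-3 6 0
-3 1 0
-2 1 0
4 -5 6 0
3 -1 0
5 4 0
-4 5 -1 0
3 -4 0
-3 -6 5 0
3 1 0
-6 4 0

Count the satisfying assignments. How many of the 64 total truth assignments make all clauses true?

The models are:
  y1=1 y2=0 y3=1 y4=1 y5=1 y6=1
That's 1 in total.

1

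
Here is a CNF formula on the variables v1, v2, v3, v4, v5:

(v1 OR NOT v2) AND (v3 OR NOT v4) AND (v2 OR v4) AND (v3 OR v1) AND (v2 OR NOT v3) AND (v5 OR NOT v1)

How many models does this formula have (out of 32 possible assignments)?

The models are:
  v1=1 v2=1 v3=0 v4=0 v5=1
  v1=1 v2=1 v3=1 v4=0 v5=1
  v1=1 v2=1 v3=1 v4=1 v5=1
Count: 3.

3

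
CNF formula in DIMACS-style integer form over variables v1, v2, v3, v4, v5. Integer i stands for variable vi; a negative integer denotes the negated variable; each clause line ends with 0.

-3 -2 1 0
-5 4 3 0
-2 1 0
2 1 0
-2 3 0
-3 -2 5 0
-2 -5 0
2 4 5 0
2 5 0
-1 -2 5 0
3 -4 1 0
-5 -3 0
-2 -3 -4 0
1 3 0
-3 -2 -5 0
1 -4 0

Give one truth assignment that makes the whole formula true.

v1=1, v2=0, v3=0, v4=1, v5=1

Check each clause:
  1. {¬v2, v1, ¬v3} — v1 is true.
  2. {v3, v4, ¬v5} — v4 is true.
  3. {¬v2, v1} — v1 is true.
  4. {v1, v2} — v1 is true.
  5. {v3, ¬v2} — ¬v2 is true.
  6. {¬v3, ¬v2, v5} — v5 is true.
  7. {¬v5, ¬v2} — ¬v2 is true.
  8. {v5, v4, v2} — v4 is true.
  9. {v5, v2} — v5 is true.
  10. {v5, ¬v1, ¬v2} — v5 is true.
  11. {v3, ¬v4, v1} — v1 is true.
  12. {¬v3, ¬v5} — ¬v3 is true.
  13. {¬v2, ¬v3, ¬v4} — ¬v3 is true.
  14. {v1, v3} — v1 is true.
  15. {¬v2, ¬v5, ¬v3} — ¬v3 is true.
  16. {v1, ¬v4} — v1 is true.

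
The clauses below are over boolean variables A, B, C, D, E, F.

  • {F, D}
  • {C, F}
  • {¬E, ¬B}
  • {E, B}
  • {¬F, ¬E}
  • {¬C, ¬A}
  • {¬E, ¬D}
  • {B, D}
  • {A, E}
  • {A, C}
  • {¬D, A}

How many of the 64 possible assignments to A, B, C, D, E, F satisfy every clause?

2

The models are:
  A=1 B=1 C=0 D=0 E=0 F=1
  A=1 B=1 C=0 D=1 E=0 F=1
Count: 2.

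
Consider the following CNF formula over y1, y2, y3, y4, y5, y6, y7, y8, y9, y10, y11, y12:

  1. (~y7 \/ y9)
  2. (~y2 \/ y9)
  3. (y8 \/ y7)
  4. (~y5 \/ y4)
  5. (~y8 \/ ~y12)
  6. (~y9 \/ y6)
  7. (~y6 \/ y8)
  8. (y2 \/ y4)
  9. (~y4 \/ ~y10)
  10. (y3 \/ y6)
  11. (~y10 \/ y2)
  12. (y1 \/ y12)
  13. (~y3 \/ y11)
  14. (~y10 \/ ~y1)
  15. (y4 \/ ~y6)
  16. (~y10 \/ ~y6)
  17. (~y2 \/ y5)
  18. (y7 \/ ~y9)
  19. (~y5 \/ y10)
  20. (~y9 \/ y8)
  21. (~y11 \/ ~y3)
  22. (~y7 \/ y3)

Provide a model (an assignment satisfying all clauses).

Try y1 = True.
  then y10 is forced to False.
  then y5 is forced to False.
  then y2 is forced to False.
  then y4 is forced to True.
The remaining clauses are satisfied by y3 = False, y6 = True, y7 = False, y8 = True, y9 = False, y11 = False, y12 = False.

y1=1  y2=0  y3=0  y4=1  y5=0  y6=1  y7=0  y8=1  y9=0  y10=0  y11=0  y12=0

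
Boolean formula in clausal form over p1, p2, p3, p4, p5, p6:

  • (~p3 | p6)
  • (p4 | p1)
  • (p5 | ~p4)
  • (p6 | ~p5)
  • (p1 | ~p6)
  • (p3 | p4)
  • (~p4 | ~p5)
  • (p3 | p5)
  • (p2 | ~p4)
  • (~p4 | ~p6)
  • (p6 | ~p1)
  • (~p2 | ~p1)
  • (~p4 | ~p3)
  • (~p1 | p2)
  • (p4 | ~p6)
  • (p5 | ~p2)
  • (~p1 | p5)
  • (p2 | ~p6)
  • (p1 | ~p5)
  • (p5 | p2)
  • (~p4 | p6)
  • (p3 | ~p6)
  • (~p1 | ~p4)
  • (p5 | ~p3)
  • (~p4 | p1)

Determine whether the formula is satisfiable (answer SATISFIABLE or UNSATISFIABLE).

p4 = True:
  propagation gives p5=True; an empty clause results — contradiction.
p4 = False:
  propagation gives p1=True, p3=True, p6=True; an empty clause results — contradiction.
Every branch closes, so no satisfying assignment exists.

UNSATISFIABLE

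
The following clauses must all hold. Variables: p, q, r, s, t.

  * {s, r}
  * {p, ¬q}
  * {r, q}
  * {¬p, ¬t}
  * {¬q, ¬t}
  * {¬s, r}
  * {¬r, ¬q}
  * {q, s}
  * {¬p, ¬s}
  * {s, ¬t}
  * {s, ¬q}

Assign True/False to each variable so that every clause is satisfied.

Branch on p: take p = False.
  then q is forced to False.
  then r is forced to True.
  then s is forced to True.
t is now unconstrained; take t = True.

p=False, q=False, r=True, s=True, t=True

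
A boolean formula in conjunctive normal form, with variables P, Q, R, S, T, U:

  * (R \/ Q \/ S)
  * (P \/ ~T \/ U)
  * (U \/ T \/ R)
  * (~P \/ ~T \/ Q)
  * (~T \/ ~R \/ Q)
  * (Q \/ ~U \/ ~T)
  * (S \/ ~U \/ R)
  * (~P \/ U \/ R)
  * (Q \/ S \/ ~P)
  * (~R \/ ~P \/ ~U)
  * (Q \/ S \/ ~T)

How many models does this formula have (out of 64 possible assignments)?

Case analysis on Q and R:
  Q=T, R=T: S free; 5 ways for (P,T,U) × 2^1 = 10.
  Q=T, R=F: remaining (P,S,T,U) ∈ {(F,T,F,T); (F,T,T,T); (T,T,F,T); (T,T,T,T)} — 4.
  Q=F, R=T: 5 of the 16 assignments to (P,S,T,U) work.
  Q=F, R=F: remaining (P,S,T,U) ∈ {(F,T,F,T); (T,T,F,T)} — 2.
Total: 10 + 4 + 5 + 2 = 21.

21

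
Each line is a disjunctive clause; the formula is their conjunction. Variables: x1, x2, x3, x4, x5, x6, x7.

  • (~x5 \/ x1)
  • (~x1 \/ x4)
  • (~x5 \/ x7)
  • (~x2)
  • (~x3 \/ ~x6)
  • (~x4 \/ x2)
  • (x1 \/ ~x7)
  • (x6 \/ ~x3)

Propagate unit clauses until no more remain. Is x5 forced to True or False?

Unit clause (~x2) sets x2 = False.
(x2 \/ ~x4): since x2 = False, the clause reduces to (~x4). x4 = False.
(~x1 \/ x4) with x4 = False leaves only ~x1, so x1 = False.
From (~x5 \/ x1) and x1 = False: x5 = False.

False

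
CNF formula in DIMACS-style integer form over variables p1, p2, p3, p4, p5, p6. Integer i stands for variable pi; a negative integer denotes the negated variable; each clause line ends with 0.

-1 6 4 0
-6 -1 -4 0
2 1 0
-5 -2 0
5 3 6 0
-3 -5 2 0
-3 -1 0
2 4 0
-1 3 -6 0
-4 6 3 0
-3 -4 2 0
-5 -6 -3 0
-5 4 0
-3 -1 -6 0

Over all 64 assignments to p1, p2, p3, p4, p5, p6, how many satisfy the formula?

The models are:
  p1=0 p2=1 p3=0 p4=0 p5=0 p6=1
  p1=0 p2=1 p3=0 p4=1 p5=0 p6=1
  p1=0 p2=1 p3=1 p4=0 p5=0 p6=0
  p1=0 p2=1 p3=1 p4=0 p5=0 p6=1
  p1=0 p2=1 p3=1 p4=1 p5=0 p6=0
  p1=0 p2=1 p3=1 p4=1 p5=0 p6=1
Count: 6.

6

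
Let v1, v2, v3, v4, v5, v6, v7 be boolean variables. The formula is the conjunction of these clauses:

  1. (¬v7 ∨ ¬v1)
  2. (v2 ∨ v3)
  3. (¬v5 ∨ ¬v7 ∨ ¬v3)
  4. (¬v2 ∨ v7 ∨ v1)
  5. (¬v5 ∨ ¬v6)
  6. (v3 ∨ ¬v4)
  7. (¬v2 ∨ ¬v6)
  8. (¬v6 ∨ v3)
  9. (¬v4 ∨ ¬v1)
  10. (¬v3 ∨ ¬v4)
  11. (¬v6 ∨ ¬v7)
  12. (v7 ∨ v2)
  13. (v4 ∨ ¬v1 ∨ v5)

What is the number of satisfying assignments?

The models are:
  v1=0 v2=0 v3=1 v4=0 v5=0 v6=0 v7=1
  v1=0 v2=1 v3=0 v4=0 v5=0 v6=0 v7=1
  v1=0 v2=1 v3=0 v4=0 v5=1 v6=0 v7=1
  v1=0 v2=1 v3=1 v4=0 v5=0 v6=0 v7=1
  v1=1 v2=1 v3=0 v4=0 v5=1 v6=0 v7=0
  v1=1 v2=1 v3=1 v4=0 v5=1 v6=0 v7=0
That's 6 in total.

6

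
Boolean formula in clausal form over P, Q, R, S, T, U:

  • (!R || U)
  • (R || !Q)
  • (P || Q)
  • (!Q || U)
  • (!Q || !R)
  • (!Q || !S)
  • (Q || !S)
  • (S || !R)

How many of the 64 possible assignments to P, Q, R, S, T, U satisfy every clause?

4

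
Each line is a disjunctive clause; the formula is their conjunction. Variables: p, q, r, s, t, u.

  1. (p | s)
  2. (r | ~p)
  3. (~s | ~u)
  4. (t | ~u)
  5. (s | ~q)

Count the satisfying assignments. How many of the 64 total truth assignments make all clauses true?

15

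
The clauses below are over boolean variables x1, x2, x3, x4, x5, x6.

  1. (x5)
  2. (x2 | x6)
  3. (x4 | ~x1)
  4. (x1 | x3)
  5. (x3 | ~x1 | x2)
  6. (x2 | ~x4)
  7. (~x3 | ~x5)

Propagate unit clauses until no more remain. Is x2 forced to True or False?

(x5) is a unit clause: x5 = True.
In (~x3 | ~x5), ~x5 is now false; ~x3 must hold, so x3 = False.
In (x3 | x1), x3 is now false; x1 must hold, so x1 = True.
From (x4 | ~x1) and x1 = True: x4 = True.
(x3 | ~x1 | x2): since x3 = False, x1 = True, the clause reduces to (x2). x2 = True.

True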